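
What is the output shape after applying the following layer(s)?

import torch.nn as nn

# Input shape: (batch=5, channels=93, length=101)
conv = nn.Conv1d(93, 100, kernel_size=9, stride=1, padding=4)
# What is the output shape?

Input shape: (5, 93, 101)
Output shape: (5, 100, 101)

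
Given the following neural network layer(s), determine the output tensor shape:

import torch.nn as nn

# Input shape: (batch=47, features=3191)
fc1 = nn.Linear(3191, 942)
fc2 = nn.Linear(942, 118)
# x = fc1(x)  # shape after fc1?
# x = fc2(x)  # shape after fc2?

Input shape: (47, 3191)
  -> after fc1: (47, 942)
Output shape: (47, 118)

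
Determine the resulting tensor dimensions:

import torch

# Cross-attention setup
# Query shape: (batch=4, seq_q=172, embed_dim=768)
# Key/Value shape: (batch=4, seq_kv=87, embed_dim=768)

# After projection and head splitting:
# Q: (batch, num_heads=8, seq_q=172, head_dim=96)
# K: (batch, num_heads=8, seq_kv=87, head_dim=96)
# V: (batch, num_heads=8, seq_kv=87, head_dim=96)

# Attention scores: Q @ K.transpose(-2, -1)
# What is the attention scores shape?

Input shape: (4, 172, 768)
Output shape: (4, 8, 172, 87)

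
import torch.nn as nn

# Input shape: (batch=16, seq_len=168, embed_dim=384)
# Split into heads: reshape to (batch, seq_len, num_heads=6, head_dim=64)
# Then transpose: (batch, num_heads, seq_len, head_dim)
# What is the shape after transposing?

Input shape: (16, 168, 384)
  -> after reshape: (16, 168, 6, 64)
Output shape: (16, 6, 168, 64)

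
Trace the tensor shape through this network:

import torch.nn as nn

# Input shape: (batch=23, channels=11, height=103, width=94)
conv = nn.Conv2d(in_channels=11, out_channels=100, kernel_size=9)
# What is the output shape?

Input shape: (23, 11, 103, 94)
Output shape: (23, 100, 95, 86)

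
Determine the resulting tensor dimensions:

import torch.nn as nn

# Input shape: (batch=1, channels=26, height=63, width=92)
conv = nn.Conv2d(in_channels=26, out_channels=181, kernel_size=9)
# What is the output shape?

Input shape: (1, 26, 63, 92)
Output shape: (1, 181, 55, 84)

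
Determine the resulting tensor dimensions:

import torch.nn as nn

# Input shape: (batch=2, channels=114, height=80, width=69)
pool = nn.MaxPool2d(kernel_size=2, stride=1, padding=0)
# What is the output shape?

Input shape: (2, 114, 80, 69)
Output shape: (2, 114, 79, 68)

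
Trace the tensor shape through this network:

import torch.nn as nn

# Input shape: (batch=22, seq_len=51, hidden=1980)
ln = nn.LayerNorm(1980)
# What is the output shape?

Input shape: (22, 51, 1980)
Output shape: (22, 51, 1980)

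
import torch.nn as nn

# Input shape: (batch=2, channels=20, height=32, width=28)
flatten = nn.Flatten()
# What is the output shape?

Input shape: (2, 20, 32, 28)
Output shape: (2, 17920)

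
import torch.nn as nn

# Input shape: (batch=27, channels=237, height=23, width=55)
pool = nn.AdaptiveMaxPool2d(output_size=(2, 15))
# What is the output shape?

Input shape: (27, 237, 23, 55)
Output shape: (27, 237, 2, 15)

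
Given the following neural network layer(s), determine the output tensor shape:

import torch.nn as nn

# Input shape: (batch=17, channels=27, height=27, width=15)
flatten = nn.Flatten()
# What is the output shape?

Input shape: (17, 27, 27, 15)
Output shape: (17, 10935)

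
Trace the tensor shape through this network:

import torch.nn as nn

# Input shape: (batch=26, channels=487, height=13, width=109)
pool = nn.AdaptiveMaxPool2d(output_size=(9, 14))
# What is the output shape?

Input shape: (26, 487, 13, 109)
Output shape: (26, 487, 9, 14)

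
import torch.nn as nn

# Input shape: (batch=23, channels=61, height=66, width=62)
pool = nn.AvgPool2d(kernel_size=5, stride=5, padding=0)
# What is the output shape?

Input shape: (23, 61, 66, 62)
Output shape: (23, 61, 13, 12)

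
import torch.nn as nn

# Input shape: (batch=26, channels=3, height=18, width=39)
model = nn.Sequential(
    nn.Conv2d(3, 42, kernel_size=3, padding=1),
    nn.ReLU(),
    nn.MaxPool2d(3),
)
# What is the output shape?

Input shape: (26, 3, 18, 39)
  -> after Conv2d: (26, 42, 18, 39)
  -> after ReLU: (26, 42, 18, 39)
Output shape: (26, 42, 6, 13)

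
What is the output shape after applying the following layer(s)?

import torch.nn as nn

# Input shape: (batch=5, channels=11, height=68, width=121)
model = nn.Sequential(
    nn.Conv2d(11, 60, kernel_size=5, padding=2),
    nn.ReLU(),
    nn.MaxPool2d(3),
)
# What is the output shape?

Input shape: (5, 11, 68, 121)
  -> after Conv2d: (5, 60, 68, 121)
  -> after ReLU: (5, 60, 68, 121)
Output shape: (5, 60, 22, 40)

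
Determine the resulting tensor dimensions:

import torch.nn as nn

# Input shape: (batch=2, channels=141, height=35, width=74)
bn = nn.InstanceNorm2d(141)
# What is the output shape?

Input shape: (2, 141, 35, 74)
Output shape: (2, 141, 35, 74)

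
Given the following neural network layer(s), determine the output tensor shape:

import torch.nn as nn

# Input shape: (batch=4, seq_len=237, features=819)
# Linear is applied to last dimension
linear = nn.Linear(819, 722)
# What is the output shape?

Input shape: (4, 237, 819)
Output shape: (4, 237, 722)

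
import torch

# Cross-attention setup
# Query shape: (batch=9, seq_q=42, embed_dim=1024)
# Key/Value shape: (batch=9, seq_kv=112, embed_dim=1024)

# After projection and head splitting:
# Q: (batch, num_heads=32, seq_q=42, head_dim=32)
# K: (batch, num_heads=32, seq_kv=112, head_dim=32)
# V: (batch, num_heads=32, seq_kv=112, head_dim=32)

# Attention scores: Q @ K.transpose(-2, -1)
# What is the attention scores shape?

Input shape: (9, 42, 1024)
Output shape: (9, 32, 42, 112)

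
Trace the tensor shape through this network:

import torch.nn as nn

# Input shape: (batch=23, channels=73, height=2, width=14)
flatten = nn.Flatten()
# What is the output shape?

Input shape: (23, 73, 2, 14)
Output shape: (23, 2044)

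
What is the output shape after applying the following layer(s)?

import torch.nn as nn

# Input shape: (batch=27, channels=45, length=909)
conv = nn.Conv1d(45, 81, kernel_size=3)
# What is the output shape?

Input shape: (27, 45, 909)
Output shape: (27, 81, 907)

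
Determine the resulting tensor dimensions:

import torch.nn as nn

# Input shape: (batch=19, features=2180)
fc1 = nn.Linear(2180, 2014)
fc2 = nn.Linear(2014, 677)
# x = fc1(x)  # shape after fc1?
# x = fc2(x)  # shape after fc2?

Input shape: (19, 2180)
  -> after fc1: (19, 2014)
Output shape: (19, 677)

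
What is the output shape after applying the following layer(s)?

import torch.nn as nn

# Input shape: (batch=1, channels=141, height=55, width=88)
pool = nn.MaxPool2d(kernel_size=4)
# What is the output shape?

Input shape: (1, 141, 55, 88)
Output shape: (1, 141, 13, 22)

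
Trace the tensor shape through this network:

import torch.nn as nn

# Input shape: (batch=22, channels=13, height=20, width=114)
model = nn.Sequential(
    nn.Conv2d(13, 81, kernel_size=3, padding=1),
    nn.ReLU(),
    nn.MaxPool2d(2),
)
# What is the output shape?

Input shape: (22, 13, 20, 114)
  -> after Conv2d: (22, 81, 20, 114)
  -> after ReLU: (22, 81, 20, 114)
Output shape: (22, 81, 10, 57)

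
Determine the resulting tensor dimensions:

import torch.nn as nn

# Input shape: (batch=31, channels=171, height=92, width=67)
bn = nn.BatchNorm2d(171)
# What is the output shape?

Input shape: (31, 171, 92, 67)
Output shape: (31, 171, 92, 67)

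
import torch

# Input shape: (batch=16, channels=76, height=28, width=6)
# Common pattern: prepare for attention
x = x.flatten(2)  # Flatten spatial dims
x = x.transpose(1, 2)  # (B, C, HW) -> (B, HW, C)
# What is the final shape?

Input shape: (16, 76, 28, 6)
  -> after flatten(2): (16, 76, 168)
Output shape: (16, 168, 76)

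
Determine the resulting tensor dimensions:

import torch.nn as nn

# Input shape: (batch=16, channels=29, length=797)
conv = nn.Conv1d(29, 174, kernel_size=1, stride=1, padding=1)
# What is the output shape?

Input shape: (16, 29, 797)
Output shape: (16, 174, 799)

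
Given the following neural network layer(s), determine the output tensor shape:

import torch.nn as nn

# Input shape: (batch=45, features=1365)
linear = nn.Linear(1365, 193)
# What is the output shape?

Input shape: (45, 1365)
Output shape: (45, 193)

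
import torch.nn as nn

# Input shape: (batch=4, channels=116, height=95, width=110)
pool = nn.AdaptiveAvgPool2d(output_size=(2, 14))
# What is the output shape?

Input shape: (4, 116, 95, 110)
Output shape: (4, 116, 2, 14)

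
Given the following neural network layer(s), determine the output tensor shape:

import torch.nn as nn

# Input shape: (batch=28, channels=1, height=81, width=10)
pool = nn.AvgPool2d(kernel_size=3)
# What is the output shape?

Input shape: (28, 1, 81, 10)
Output shape: (28, 1, 27, 3)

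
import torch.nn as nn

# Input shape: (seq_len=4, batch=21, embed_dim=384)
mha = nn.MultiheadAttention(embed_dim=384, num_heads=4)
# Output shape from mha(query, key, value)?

Input shape: (4, 21, 384)
Output shape: (4, 21, 384)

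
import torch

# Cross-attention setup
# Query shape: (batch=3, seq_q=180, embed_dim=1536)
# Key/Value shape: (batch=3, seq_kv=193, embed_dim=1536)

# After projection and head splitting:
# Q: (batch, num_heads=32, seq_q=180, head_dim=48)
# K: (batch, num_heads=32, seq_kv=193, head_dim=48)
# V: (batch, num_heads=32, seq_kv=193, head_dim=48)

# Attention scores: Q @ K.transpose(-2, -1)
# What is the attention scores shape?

Input shape: (3, 180, 1536)
Output shape: (3, 32, 180, 193)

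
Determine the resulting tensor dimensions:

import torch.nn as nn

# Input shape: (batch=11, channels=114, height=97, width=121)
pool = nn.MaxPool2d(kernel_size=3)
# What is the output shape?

Input shape: (11, 114, 97, 121)
Output shape: (11, 114, 32, 40)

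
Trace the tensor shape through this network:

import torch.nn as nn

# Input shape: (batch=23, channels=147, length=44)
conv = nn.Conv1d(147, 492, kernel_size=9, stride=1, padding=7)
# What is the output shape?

Input shape: (23, 147, 44)
Output shape: (23, 492, 50)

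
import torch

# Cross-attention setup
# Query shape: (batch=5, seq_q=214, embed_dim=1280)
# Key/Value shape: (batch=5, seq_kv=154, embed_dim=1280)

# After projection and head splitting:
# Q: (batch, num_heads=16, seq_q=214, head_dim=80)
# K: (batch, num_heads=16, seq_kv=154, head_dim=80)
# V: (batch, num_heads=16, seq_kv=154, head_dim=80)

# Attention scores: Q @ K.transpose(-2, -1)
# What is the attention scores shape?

Input shape: (5, 214, 1280)
Output shape: (5, 16, 214, 154)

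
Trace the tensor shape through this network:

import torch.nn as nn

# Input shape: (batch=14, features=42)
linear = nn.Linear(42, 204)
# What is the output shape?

Input shape: (14, 42)
Output shape: (14, 204)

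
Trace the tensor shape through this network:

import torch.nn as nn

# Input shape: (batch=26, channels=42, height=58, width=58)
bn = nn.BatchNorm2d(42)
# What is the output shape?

Input shape: (26, 42, 58, 58)
Output shape: (26, 42, 58, 58)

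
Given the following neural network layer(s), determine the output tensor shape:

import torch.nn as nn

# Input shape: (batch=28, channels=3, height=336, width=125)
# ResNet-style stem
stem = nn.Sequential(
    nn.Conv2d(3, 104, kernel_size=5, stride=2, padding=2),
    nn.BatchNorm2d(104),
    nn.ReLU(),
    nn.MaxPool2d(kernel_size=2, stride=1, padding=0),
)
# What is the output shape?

Input shape: (28, 3, 336, 125)
  -> after Conv2d 5x5 stride=2: (28, 104, 168, 63)
Output shape: (28, 104, 167, 62)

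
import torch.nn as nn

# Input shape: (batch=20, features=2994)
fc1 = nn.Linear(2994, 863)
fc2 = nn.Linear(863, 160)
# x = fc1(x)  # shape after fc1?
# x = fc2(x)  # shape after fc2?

Input shape: (20, 2994)
  -> after fc1: (20, 863)
Output shape: (20, 160)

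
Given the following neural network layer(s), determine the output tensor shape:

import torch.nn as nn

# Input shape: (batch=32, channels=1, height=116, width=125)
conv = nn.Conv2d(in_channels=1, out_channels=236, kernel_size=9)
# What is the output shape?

Input shape: (32, 1, 116, 125)
Output shape: (32, 236, 108, 117)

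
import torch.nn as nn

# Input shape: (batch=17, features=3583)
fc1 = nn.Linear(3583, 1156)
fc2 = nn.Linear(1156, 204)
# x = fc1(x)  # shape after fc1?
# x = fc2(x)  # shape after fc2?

Input shape: (17, 3583)
  -> after fc1: (17, 1156)
Output shape: (17, 204)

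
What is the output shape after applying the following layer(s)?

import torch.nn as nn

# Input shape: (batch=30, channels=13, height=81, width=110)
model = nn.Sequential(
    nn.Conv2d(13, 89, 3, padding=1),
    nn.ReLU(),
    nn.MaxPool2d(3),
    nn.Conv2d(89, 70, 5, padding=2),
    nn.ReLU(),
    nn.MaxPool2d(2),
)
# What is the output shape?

Input shape: (30, 13, 81, 110)
  -> after first Conv2d: (30, 89, 81, 110)
  -> after first MaxPool2d: (30, 89, 27, 36)
  -> after second Conv2d: (30, 70, 27, 36)
Output shape: (30, 70, 13, 18)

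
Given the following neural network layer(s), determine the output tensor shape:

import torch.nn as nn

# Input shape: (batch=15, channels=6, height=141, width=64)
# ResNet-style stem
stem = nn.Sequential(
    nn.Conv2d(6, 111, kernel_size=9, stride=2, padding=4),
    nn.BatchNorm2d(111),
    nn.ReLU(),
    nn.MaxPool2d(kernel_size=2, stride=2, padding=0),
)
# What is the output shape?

Input shape: (15, 6, 141, 64)
  -> after Conv2d 9x9 stride=2: (15, 111, 71, 32)
Output shape: (15, 111, 35, 16)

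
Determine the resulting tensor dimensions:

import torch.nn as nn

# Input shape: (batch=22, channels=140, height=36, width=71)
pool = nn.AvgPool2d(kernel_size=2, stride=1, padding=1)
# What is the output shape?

Input shape: (22, 140, 36, 71)
Output shape: (22, 140, 37, 72)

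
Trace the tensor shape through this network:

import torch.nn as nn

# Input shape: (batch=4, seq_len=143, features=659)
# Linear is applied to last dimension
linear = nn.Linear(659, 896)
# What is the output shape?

Input shape: (4, 143, 659)
Output shape: (4, 143, 896)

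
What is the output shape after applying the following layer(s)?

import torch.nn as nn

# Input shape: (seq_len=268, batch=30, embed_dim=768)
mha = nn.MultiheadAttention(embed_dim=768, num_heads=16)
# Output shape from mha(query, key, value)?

Input shape: (268, 30, 768)
Output shape: (268, 30, 768)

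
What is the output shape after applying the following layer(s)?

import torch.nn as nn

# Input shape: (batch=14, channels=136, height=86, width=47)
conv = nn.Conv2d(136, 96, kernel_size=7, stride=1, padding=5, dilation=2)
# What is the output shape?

Input shape: (14, 136, 86, 47)
Output shape: (14, 96, 84, 45)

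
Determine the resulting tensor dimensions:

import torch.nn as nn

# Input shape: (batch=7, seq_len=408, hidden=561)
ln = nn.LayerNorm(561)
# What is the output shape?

Input shape: (7, 408, 561)
Output shape: (7, 408, 561)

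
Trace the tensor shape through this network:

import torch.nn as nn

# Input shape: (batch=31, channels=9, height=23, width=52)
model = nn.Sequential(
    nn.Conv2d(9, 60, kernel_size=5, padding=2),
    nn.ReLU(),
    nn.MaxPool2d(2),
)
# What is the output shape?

Input shape: (31, 9, 23, 52)
  -> after Conv2d: (31, 60, 23, 52)
  -> after ReLU: (31, 60, 23, 52)
Output shape: (31, 60, 11, 26)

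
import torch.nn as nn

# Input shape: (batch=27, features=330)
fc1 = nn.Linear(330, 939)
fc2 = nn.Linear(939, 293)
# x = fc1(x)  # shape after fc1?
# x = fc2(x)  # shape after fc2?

Input shape: (27, 330)
  -> after fc1: (27, 939)
Output shape: (27, 293)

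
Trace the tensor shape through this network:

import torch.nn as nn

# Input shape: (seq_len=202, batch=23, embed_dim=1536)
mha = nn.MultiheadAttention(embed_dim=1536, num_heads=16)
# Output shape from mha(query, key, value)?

Input shape: (202, 23, 1536)
Output shape: (202, 23, 1536)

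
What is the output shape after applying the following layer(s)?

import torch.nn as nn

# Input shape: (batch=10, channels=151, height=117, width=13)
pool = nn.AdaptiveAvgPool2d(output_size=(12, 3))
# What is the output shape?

Input shape: (10, 151, 117, 13)
Output shape: (10, 151, 12, 3)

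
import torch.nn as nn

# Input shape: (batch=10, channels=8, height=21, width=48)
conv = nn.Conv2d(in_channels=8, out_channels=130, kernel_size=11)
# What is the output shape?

Input shape: (10, 8, 21, 48)
Output shape: (10, 130, 11, 38)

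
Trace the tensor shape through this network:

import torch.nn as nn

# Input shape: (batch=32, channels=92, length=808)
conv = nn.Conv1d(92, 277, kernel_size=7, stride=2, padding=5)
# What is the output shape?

Input shape: (32, 92, 808)
Output shape: (32, 277, 406)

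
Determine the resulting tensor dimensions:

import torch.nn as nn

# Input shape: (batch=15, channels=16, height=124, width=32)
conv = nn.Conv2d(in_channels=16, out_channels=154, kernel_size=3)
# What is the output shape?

Input shape: (15, 16, 124, 32)
Output shape: (15, 154, 122, 30)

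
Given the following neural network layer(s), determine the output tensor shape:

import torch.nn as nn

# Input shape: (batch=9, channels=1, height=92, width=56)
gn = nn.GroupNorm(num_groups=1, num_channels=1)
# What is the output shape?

Input shape: (9, 1, 92, 56)
Output shape: (9, 1, 92, 56)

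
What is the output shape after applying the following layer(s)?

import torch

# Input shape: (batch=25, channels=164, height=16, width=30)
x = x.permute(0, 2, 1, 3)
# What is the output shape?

Input shape: (25, 164, 16, 30)
Output shape: (25, 16, 164, 30)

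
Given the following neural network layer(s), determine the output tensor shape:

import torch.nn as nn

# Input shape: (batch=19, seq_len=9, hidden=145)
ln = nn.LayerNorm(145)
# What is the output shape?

Input shape: (19, 9, 145)
Output shape: (19, 9, 145)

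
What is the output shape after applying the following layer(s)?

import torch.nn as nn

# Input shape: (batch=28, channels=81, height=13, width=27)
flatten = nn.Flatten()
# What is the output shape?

Input shape: (28, 81, 13, 27)
Output shape: (28, 28431)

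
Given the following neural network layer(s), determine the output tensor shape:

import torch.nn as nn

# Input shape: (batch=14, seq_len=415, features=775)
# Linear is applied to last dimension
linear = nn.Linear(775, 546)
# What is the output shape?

Input shape: (14, 415, 775)
Output shape: (14, 415, 546)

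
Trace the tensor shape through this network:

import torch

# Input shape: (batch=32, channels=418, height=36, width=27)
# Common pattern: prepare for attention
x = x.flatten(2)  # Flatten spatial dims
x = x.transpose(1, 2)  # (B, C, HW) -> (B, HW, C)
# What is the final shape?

Input shape: (32, 418, 36, 27)
  -> after flatten(2): (32, 418, 972)
Output shape: (32, 972, 418)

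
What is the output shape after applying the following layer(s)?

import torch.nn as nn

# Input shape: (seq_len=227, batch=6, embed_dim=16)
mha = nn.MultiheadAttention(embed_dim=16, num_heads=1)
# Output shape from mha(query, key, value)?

Input shape: (227, 6, 16)
Output shape: (227, 6, 16)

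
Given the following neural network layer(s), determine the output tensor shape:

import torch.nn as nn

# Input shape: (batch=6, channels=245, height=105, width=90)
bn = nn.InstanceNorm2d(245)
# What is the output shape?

Input shape: (6, 245, 105, 90)
Output shape: (6, 245, 105, 90)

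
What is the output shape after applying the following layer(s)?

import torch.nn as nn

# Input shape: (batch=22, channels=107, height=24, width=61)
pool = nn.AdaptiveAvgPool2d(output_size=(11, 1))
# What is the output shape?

Input shape: (22, 107, 24, 61)
Output shape: (22, 107, 11, 1)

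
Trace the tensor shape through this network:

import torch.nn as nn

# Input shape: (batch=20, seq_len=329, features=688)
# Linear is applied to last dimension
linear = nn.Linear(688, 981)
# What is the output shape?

Input shape: (20, 329, 688)
Output shape: (20, 329, 981)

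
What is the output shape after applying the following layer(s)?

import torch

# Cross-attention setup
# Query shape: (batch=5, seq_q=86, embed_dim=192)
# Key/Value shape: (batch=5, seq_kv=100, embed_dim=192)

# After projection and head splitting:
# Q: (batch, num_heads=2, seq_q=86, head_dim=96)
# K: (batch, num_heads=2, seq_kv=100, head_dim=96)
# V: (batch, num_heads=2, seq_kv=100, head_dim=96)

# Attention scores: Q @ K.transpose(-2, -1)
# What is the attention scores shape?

Input shape: (5, 86, 192)
Output shape: (5, 2, 86, 100)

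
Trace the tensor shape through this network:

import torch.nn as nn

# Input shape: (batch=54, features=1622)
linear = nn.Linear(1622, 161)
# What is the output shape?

Input shape: (54, 1622)
Output shape: (54, 161)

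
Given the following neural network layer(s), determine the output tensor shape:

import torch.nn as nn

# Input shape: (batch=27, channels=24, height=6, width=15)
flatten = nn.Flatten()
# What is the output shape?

Input shape: (27, 24, 6, 15)
Output shape: (27, 2160)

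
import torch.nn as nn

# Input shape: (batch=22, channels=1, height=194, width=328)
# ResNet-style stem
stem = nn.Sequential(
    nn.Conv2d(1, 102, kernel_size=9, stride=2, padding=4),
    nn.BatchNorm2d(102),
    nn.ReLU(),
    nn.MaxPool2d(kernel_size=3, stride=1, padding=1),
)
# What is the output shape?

Input shape: (22, 1, 194, 328)
  -> after Conv2d 9x9 stride=2: (22, 102, 97, 164)
Output shape: (22, 102, 97, 164)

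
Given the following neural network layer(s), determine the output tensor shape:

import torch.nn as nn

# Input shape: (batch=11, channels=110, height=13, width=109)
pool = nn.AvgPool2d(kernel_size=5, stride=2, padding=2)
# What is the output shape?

Input shape: (11, 110, 13, 109)
Output shape: (11, 110, 7, 55)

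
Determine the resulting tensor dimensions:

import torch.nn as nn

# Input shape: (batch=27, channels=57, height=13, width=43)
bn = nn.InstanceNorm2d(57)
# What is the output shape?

Input shape: (27, 57, 13, 43)
Output shape: (27, 57, 13, 43)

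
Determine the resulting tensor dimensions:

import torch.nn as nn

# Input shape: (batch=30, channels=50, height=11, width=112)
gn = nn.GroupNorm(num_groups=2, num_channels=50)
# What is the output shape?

Input shape: (30, 50, 11, 112)
Output shape: (30, 50, 11, 112)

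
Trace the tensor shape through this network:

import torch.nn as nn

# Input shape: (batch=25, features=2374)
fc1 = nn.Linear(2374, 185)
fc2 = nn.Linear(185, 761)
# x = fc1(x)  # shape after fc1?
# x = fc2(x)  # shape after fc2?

Input shape: (25, 2374)
  -> after fc1: (25, 185)
Output shape: (25, 761)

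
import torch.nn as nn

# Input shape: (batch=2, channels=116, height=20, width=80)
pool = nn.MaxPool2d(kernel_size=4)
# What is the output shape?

Input shape: (2, 116, 20, 80)
Output shape: (2, 116, 5, 20)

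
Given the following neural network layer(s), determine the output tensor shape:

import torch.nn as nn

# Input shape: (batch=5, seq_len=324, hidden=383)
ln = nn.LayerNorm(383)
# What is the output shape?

Input shape: (5, 324, 383)
Output shape: (5, 324, 383)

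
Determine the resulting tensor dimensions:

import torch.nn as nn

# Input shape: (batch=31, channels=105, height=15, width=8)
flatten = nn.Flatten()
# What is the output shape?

Input shape: (31, 105, 15, 8)
Output shape: (31, 12600)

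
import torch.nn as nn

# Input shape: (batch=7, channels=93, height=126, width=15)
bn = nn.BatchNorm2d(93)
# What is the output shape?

Input shape: (7, 93, 126, 15)
Output shape: (7, 93, 126, 15)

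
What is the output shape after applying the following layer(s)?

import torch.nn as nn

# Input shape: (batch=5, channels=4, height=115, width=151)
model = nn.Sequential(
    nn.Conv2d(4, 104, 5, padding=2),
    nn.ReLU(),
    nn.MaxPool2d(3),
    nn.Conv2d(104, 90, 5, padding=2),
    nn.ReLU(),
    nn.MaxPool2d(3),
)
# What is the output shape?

Input shape: (5, 4, 115, 151)
  -> after first Conv2d: (5, 104, 115, 151)
  -> after first MaxPool2d: (5, 104, 38, 50)
  -> after second Conv2d: (5, 90, 38, 50)
Output shape: (5, 90, 12, 16)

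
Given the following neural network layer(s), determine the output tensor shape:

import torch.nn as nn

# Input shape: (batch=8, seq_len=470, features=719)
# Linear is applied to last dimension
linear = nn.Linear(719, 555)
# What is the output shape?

Input shape: (8, 470, 719)
Output shape: (8, 470, 555)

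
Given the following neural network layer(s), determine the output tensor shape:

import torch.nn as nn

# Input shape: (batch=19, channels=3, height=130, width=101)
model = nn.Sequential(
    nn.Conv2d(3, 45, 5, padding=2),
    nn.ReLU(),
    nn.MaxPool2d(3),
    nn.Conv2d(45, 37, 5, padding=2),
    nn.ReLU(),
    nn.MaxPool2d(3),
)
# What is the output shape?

Input shape: (19, 3, 130, 101)
  -> after first Conv2d: (19, 45, 130, 101)
  -> after first MaxPool2d: (19, 45, 43, 33)
  -> after second Conv2d: (19, 37, 43, 33)
Output shape: (19, 37, 14, 11)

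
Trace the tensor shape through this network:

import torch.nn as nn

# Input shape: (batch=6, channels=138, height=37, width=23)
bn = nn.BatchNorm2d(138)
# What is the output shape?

Input shape: (6, 138, 37, 23)
Output shape: (6, 138, 37, 23)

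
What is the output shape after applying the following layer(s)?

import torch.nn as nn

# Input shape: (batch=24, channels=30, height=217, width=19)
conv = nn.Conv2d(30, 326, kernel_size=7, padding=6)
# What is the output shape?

Input shape: (24, 30, 217, 19)
Output shape: (24, 326, 223, 25)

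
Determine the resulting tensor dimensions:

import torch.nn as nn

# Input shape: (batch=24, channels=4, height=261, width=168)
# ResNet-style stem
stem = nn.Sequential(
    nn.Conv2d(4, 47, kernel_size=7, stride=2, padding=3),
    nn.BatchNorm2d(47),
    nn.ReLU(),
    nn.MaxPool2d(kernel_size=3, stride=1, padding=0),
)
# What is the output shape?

Input shape: (24, 4, 261, 168)
  -> after Conv2d 7x7 stride=2: (24, 47, 131, 84)
Output shape: (24, 47, 129, 82)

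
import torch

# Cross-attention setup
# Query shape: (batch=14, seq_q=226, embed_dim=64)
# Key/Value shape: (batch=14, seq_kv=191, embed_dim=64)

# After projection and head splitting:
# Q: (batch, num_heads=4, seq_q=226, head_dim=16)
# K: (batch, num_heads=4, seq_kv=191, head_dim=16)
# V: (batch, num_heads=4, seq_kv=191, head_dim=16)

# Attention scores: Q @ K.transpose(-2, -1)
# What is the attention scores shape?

Input shape: (14, 226, 64)
Output shape: (14, 4, 226, 191)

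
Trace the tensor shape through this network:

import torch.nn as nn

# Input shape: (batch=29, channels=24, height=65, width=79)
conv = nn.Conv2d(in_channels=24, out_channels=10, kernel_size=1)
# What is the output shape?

Input shape: (29, 24, 65, 79)
Output shape: (29, 10, 65, 79)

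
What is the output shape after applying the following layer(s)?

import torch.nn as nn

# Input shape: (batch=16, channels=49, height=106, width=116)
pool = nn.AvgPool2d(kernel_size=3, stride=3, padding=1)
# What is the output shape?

Input shape: (16, 49, 106, 116)
Output shape: (16, 49, 36, 39)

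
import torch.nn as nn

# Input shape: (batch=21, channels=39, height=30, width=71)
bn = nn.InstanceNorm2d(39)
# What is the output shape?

Input shape: (21, 39, 30, 71)
Output shape: (21, 39, 30, 71)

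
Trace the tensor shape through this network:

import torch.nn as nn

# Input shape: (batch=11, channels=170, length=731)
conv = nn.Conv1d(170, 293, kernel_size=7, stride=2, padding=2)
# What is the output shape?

Input shape: (11, 170, 731)
Output shape: (11, 293, 365)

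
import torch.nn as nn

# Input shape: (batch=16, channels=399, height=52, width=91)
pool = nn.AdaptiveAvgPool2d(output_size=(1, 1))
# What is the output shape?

Input shape: (16, 399, 52, 91)
Output shape: (16, 399, 1, 1)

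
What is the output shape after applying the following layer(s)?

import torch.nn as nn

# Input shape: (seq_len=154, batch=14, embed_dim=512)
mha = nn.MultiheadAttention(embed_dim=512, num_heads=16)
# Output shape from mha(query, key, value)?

Input shape: (154, 14, 512)
Output shape: (154, 14, 512)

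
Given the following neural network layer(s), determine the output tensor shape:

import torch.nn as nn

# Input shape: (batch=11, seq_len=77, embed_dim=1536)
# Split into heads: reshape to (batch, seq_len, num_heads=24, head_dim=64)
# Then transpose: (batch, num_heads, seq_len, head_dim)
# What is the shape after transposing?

Input shape: (11, 77, 1536)
  -> after reshape: (11, 77, 24, 64)
Output shape: (11, 24, 77, 64)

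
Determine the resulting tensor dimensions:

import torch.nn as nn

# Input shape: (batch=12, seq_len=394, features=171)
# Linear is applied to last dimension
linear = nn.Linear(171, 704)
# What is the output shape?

Input shape: (12, 394, 171)
Output shape: (12, 394, 704)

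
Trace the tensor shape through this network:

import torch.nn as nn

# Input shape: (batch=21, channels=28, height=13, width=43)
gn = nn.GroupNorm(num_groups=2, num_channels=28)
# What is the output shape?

Input shape: (21, 28, 13, 43)
Output shape: (21, 28, 13, 43)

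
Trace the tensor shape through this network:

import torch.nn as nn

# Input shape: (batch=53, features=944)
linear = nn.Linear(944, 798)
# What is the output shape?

Input shape: (53, 944)
Output shape: (53, 798)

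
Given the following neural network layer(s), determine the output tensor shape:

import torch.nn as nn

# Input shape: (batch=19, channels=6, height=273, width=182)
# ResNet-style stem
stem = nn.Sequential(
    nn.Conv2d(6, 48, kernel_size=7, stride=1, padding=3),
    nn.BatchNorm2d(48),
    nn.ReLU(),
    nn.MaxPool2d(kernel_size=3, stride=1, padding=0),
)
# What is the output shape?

Input shape: (19, 6, 273, 182)
  -> after Conv2d 7x7 stride=1: (19, 48, 273, 182)
Output shape: (19, 48, 271, 180)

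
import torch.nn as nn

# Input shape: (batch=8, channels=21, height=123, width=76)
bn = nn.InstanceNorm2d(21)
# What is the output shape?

Input shape: (8, 21, 123, 76)
Output shape: (8, 21, 123, 76)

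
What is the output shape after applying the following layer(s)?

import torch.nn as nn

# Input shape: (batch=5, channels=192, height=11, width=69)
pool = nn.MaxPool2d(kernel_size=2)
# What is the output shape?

Input shape: (5, 192, 11, 69)
Output shape: (5, 192, 5, 34)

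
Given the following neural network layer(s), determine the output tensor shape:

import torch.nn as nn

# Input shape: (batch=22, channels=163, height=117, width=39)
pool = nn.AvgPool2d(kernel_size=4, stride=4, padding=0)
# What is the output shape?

Input shape: (22, 163, 117, 39)
Output shape: (22, 163, 29, 9)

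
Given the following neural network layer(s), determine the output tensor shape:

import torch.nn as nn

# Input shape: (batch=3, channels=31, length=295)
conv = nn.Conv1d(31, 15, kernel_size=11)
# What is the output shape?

Input shape: (3, 31, 295)
Output shape: (3, 15, 285)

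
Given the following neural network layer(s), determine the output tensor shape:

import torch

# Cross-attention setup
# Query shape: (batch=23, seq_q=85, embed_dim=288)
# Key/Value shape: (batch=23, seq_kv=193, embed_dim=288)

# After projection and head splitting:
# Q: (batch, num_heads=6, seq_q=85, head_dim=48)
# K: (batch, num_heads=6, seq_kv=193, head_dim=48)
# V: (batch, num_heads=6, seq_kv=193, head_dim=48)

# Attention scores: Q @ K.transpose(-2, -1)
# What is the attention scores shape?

Input shape: (23, 85, 288)
Output shape: (23, 6, 85, 193)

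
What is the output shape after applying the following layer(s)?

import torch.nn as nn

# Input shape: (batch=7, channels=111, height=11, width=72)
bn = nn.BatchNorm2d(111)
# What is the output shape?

Input shape: (7, 111, 11, 72)
Output shape: (7, 111, 11, 72)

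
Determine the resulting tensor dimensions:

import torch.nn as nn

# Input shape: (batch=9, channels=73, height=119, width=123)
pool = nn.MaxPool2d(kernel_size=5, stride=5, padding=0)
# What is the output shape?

Input shape: (9, 73, 119, 123)
Output shape: (9, 73, 23, 24)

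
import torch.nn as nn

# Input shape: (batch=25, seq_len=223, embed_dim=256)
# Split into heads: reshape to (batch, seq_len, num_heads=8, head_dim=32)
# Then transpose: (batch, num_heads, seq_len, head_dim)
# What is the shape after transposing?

Input shape: (25, 223, 256)
  -> after reshape: (25, 223, 8, 32)
Output shape: (25, 8, 223, 32)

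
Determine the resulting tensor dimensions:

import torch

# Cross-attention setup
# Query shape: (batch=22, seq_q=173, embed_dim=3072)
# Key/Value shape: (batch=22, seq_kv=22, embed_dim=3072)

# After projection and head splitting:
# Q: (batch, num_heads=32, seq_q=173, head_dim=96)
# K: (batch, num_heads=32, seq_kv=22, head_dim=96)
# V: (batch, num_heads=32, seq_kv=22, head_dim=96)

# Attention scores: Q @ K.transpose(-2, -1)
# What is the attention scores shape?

Input shape: (22, 173, 3072)
Output shape: (22, 32, 173, 22)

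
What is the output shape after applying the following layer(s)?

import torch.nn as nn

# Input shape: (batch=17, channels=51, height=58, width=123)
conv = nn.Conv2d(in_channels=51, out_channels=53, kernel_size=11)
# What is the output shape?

Input shape: (17, 51, 58, 123)
Output shape: (17, 53, 48, 113)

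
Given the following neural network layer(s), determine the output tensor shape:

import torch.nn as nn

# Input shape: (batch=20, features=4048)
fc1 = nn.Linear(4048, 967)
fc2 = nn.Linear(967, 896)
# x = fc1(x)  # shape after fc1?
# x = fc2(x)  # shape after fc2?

Input shape: (20, 4048)
  -> after fc1: (20, 967)
Output shape: (20, 896)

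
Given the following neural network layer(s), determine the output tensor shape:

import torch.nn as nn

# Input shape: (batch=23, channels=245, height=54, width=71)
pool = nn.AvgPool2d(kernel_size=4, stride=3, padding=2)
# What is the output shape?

Input shape: (23, 245, 54, 71)
Output shape: (23, 245, 19, 24)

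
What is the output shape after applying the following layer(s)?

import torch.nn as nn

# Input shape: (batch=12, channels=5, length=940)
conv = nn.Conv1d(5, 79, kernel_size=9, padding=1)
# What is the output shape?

Input shape: (12, 5, 940)
Output shape: (12, 79, 934)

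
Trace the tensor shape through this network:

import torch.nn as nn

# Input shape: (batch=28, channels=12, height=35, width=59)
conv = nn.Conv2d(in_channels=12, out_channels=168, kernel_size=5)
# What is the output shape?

Input shape: (28, 12, 35, 59)
Output shape: (28, 168, 31, 55)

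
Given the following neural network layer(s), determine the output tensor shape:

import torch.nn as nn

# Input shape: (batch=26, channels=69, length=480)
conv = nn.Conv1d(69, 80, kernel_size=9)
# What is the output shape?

Input shape: (26, 69, 480)
Output shape: (26, 80, 472)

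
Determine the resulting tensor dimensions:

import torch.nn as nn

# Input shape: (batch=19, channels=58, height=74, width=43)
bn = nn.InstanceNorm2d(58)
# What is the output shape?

Input shape: (19, 58, 74, 43)
Output shape: (19, 58, 74, 43)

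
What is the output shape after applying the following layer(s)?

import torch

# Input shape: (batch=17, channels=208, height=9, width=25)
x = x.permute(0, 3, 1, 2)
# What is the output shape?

Input shape: (17, 208, 9, 25)
Output shape: (17, 25, 208, 9)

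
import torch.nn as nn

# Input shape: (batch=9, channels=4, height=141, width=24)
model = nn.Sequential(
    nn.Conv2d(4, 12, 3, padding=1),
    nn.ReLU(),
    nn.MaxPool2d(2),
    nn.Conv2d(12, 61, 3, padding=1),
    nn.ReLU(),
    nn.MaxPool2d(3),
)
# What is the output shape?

Input shape: (9, 4, 141, 24)
  -> after first Conv2d: (9, 12, 141, 24)
  -> after first MaxPool2d: (9, 12, 70, 12)
  -> after second Conv2d: (9, 61, 70, 12)
Output shape: (9, 61, 23, 4)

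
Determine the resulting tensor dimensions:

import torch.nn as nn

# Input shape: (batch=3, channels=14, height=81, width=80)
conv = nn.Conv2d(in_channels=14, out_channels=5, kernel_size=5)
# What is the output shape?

Input shape: (3, 14, 81, 80)
Output shape: (3, 5, 77, 76)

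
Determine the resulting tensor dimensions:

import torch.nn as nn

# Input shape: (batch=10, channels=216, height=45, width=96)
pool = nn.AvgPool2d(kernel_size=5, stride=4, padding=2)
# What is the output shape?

Input shape: (10, 216, 45, 96)
Output shape: (10, 216, 12, 24)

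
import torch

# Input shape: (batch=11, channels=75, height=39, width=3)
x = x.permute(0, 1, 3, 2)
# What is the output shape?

Input shape: (11, 75, 39, 3)
Output shape: (11, 75, 3, 39)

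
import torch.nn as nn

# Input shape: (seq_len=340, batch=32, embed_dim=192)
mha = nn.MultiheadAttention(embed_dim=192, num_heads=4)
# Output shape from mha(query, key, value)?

Input shape: (340, 32, 192)
Output shape: (340, 32, 192)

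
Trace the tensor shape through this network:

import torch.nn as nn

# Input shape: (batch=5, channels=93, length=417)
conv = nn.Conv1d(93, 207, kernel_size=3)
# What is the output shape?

Input shape: (5, 93, 417)
Output shape: (5, 207, 415)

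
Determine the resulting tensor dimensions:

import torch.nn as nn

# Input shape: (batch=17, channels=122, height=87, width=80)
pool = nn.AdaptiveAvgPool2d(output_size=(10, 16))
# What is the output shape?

Input shape: (17, 122, 87, 80)
Output shape: (17, 122, 10, 16)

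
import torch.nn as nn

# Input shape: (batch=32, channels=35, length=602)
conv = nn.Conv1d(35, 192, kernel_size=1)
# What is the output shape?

Input shape: (32, 35, 602)
Output shape: (32, 192, 602)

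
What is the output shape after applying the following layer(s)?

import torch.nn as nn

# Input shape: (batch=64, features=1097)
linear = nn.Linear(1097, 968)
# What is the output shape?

Input shape: (64, 1097)
Output shape: (64, 968)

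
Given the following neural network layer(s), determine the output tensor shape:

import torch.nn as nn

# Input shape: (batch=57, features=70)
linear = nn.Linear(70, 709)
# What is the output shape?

Input shape: (57, 70)
Output shape: (57, 709)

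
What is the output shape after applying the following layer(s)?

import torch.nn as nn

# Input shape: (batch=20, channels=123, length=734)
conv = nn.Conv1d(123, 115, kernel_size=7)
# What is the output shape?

Input shape: (20, 123, 734)
Output shape: (20, 115, 728)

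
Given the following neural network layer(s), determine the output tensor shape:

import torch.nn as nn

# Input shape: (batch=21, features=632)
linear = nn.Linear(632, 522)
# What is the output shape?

Input shape: (21, 632)
Output shape: (21, 522)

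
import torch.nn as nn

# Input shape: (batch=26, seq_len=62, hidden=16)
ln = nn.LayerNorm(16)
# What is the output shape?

Input shape: (26, 62, 16)
Output shape: (26, 62, 16)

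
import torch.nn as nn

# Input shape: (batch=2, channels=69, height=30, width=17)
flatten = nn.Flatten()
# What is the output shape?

Input shape: (2, 69, 30, 17)
Output shape: (2, 35190)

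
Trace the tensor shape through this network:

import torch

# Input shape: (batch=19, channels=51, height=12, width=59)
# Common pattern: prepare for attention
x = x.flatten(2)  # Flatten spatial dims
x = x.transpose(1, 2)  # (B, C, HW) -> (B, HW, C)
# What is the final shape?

Input shape: (19, 51, 12, 59)
  -> after flatten(2): (19, 51, 708)
Output shape: (19, 708, 51)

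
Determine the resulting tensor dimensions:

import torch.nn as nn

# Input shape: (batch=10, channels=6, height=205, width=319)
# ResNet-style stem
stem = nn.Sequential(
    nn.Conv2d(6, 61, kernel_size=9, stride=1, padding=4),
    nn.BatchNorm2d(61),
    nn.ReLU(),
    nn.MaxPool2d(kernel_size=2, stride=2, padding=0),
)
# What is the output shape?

Input shape: (10, 6, 205, 319)
  -> after Conv2d 9x9 stride=1: (10, 61, 205, 319)
Output shape: (10, 61, 102, 159)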